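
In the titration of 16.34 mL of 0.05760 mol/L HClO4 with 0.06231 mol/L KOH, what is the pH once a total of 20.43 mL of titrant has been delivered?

n(acid) = 0.05760 x 0.01634 = 0.0009412 mol; n(KOH) added = 0.06231 x 0.02043 = 0.001273 mol.
Base is in excess by 0.001273 - 0.0009412 = 0.0003318 mol in a total volume of 0.03677 L.
[OH^-] = 0.0003318/0.03677 = 0.009024 M, so pOH = 2.04 and pH = 14.00 - 2.04 = 11.96.

11.96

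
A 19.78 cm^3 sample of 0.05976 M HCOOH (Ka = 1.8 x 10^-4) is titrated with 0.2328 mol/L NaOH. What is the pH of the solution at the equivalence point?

n(HCOOH) = 0.05976 x 0.01978 = 0.001182 mol; V(NaOH) at equivalence = 0.001182/0.2328 = 0.005078 L.
At equivalence all the acid is converted to HCOO-; total volume = 0.01978 + 0.005078 = 0.02486 L, so [HCOO-] = 0.001182/0.02486 = 0.04755 M.
Kb = Kw/Ka = 1.0e-14 / 1.8 x 10^-4 = 5.56e-11.
[OH^-] = sqrt(Kb x [HCOO-]) = sqrt(5.56e-11 x 0.04755) = 1.63e-6 M.
pOH = 5.79, so pH = 14.00 - 5.79 = 8.21.

8.21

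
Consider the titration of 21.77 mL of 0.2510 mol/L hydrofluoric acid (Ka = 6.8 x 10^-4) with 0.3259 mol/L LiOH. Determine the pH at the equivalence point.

n(HF) = 0.2510 x 0.02177 = 0.005464 mol; V(LiOH) at equivalence = 0.005464/0.3259 = 0.01677 L.
At equivalence all the acid is converted to F-; total volume = 0.02177 + 0.01677 = 0.03854 L, so [F-] = 0.005464/0.03854 = 0.1418 M.
Kb = Kw/Ka = 1.0e-14 / 6.8 x 10^-4 = 1.47e-11.
[OH^-] = sqrt(Kb x [F-]) = sqrt(1.47e-11 x 0.1418) = 1.44e-6 M.
pOH = 5.84, so pH = 14.00 - 5.84 = 8.16.

8.16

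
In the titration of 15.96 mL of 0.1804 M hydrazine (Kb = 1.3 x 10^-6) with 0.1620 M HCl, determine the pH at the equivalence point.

n(N2H4) = 0.1804 x 0.01596 = 0.002879 mol; V(HCl) at equivalence = 0.002879/0.1620 = 0.01777 L.
At equivalence the base is fully converted to N2H5+; total volume = 0.03373 L, so [N2H5+] = 0.002879/0.03373 = 0.08535 M.
Ka(N2H5+) = Kw/Kb = 1.0e-14 / 1.3 x 10^-6 = 7.69e-9.
[H^+] = sqrt(Ka x [N2H5+]) = sqrt(7.69e-9 x 0.08535) = 2.56e-5 M.
pH = -log(2.56e-5) = 4.59.

4.59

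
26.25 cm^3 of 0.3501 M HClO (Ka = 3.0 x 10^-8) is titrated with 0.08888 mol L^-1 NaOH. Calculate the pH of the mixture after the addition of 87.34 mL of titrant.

Initial n(HClO) = 0.3501 x 0.02625 = 0.009190 mol.
n(NaOH) added = 0.08888 x 0.08734 = 0.007763 mol, converting that many moles of HClO to ClO-.
Remaining n(HClO) = 0.001427 mol; n(ClO-) = 0.007763 mol.
By Henderson-Hasselbalch, pH = pKa + log([A^-]/[HA]) = 7.52 + log(0.007763/0.001427) = 7.52 + (+0.74) = 8.26.

8.26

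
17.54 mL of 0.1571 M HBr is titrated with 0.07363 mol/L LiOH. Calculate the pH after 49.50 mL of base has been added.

12.12

n(acid) = 0.1571 x 0.01754 = 0.002756 mol; n(LiOH) added = 0.07363 x 0.04950 = 0.003645 mol.
Base is in excess by 0.003645 - 0.002756 = 0.0008892 mol in a total volume of 0.06704 L.
[OH^-] = 0.0008892/0.06704 = 0.01326 M, so pOH = 1.88 and pH = 14.00 - 1.88 = 12.12.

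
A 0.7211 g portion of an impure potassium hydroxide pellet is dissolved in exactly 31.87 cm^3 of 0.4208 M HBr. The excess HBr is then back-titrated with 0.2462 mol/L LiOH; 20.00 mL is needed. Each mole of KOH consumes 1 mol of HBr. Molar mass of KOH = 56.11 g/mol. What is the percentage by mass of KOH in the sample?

Total n(HBr) added = 0.4208 x 0.03187 = 0.01341 mol.
n(LiOH) used = 0.2462 x 0.02000 = 0.004924 mol, which equals the excess n(HBr).
So n(HBr) consumed by the sample = 0.01341 - 0.004924 = 0.008487 mol.
n(KOH) = 0.008487 / 1 = 0.008487 mol.
mass KOH = 0.008487 x 56.11 = 0.4762 g, so %KOH = 0.4762/0.7211 x 100 = 66.0%.

66.0%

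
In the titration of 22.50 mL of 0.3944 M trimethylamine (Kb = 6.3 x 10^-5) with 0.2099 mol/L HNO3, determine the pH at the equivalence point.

n((CH3)3N) = 0.3944 x 0.02250 = 0.008874 mol; V(HNO3) at equivalence = 0.008874/0.2099 = 0.04228 L.
At equivalence the base is fully converted to (CH3)3NH+; total volume = 0.06478 L, so [(CH3)3NH+] = 0.008874/0.06478 = 0.1370 M.
Ka((CH3)3NH+) = Kw/Kb = 1.0e-14 / 6.3 x 10^-5 = 1.59e-10.
[H^+] = sqrt(Ka x [(CH3)3NH+]) = sqrt(1.59e-10 x 0.1370) = 4.66e-6 M.
pH = -log(4.66e-6) = 5.33.

5.33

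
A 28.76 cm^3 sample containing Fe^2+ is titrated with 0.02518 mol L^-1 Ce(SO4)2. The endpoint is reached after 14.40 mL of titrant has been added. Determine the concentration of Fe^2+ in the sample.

n(Ce(SO4)2) = 0.02518 x 0.01440 = 0.0003626 mol.
From the balanced equation, 1 mol Ce(SO4)2 reacts with 1 mol Fe^2+, so n(Fe^2+) = 0.0003626 x 1/1 = 0.0003626 mol.
[Fe^2+] = 0.0003626 / 0.02876 L = 0.0126 M.

0.0126 M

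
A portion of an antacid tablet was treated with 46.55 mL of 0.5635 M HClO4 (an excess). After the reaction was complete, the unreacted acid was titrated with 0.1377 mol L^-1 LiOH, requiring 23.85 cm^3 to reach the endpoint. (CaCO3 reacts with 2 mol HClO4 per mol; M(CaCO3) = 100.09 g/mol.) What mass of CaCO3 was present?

1.15 g

Total n(HClO4) added = 0.5635 x 0.04655 = 0.02623 mol.
n(LiOH) used = 0.1377 x 0.02385 = 0.003284 mol, which equals the excess n(HClO4).
So n(HClO4) consumed by the sample = 0.02623 - 0.003284 = 0.02295 mol.
n(CaCO3) = 0.02295 / 2 = 0.01147 mol.
mass = 0.01147 mol x 100.09 g/mol = 1.15 g.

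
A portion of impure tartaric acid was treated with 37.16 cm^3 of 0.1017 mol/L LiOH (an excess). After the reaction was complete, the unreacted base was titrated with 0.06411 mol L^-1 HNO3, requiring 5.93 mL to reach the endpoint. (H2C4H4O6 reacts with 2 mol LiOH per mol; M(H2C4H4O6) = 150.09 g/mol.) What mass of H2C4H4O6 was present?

Total n(LiOH) added = 0.1017 x 0.03716 = 0.003779 mol.
n(HNO3) used = 0.06411 x 0.005930 = 0.0003802 mol, which equals the excess n(LiOH).
So n(LiOH) consumed by the sample = 0.003779 - 0.0003802 = 0.003399 mol.
n(H2C4H4O6) = 0.003399 / 2 = 0.001699 mol.
mass = 0.001699 mol x 150.09 g/mol = 0.255 g.

0.255 g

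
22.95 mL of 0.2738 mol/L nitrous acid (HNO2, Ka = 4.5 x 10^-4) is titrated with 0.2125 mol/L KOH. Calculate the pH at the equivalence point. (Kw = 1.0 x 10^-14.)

8.21

n(HNO2) = 0.2738 x 0.02295 = 0.006284 mol; V(KOH) at equivalence = 0.006284/0.2125 = 0.02957 L.
At equivalence all the acid is converted to NO2-; total volume = 0.02295 + 0.02957 = 0.05252 L, so [NO2-] = 0.006284/0.05252 = 0.1196 M.
Kb = Kw/Ka = 1.0e-14 / 4.5 x 10^-4 = 2.22e-11.
[OH^-] = sqrt(Kb x [NO2-]) = sqrt(2.22e-11 x 0.1196) = 1.63e-6 M.
pOH = 5.79, so pH = 14.00 - 5.79 = 8.21.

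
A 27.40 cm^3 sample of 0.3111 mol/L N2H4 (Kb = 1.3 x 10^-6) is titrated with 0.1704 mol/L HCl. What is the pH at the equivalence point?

n(N2H4) = 0.3111 x 0.02740 = 0.008524 mol; V(HCl) at equivalence = 0.008524/0.1704 = 0.05002 L.
At equivalence the base is fully converted to N2H5+; total volume = 0.07742 L, so [N2H5+] = 0.008524/0.07742 = 0.1101 M.
Ka(N2H5+) = Kw/Kb = 1.0e-14 / 1.3 x 10^-6 = 7.69e-9.
[H^+] = sqrt(Ka x [N2H5+]) = sqrt(7.69e-9 x 0.1101) = 2.91e-5 M.
pH = -log(2.91e-5) = 4.54.

4.54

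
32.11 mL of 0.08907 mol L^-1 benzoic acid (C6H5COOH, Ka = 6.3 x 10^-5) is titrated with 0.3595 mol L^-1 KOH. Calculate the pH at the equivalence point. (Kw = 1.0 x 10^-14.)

8.53

n(C6H5COOH) = 0.08907 x 0.03211 = 0.002860 mol; V(KOH) at equivalence = 0.002860/0.3595 = 0.007956 L.
At equivalence all the acid is converted to C6H5COO-; total volume = 0.03211 + 0.007956 = 0.04007 L, so [C6H5COO-] = 0.002860/0.04007 = 0.07138 M.
Kb = Kw/Ka = 1.0e-14 / 6.3 x 10^-5 = 1.59e-10.
[OH^-] = sqrt(Kb x [C6H5COO-]) = sqrt(1.59e-10 x 0.07138) = 3.37e-6 M.
pOH = 5.47, so pH = 14.00 - 5.47 = 8.53.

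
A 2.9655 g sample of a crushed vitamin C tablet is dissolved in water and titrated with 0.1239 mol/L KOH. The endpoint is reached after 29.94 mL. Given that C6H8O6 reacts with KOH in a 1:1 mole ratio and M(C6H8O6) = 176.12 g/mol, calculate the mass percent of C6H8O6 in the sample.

n(KOH) = 0.1239 x 0.02994 = 0.003710 mol.
n(C6H8O6) = 0.003710 / 1 = 0.003710 mol.
mass of C6H8O6 = 0.003710 x 176.12 = 0.6533 g.
% purity = 0.6533 / 2.9655 x 100 = 22.0%.

22.0%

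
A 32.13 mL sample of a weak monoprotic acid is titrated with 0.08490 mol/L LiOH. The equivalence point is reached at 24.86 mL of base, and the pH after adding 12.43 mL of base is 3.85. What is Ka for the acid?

1.4 x 10^-4

12.43 mL is half of the equivalence volume, so this is the half-equivalence point where [HA] = [A^-].
At half-equivalence pH = pKa, so pKa = 3.85.
Ka = 10^(-3.85) = 1.4 x 10^-4.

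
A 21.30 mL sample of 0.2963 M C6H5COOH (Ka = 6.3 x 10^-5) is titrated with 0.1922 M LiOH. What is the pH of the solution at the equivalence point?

n(C6H5COOH) = 0.2963 x 0.02130 = 0.006311 mol; V(LiOH) at equivalence = 0.006311/0.1922 = 0.03284 L.
At equivalence all the acid is converted to C6H5COO-; total volume = 0.02130 + 0.03284 = 0.05414 L, so [C6H5COO-] = 0.006311/0.05414 = 0.1166 M.
Kb = Kw/Ka = 1.0e-14 / 6.3 x 10^-5 = 1.59e-10.
[OH^-] = sqrt(Kb x [C6H5COO-]) = sqrt(1.59e-10 x 0.1166) = 4.30e-6 M.
pOH = 5.37, so pH = 14.00 - 5.37 = 8.63.

8.63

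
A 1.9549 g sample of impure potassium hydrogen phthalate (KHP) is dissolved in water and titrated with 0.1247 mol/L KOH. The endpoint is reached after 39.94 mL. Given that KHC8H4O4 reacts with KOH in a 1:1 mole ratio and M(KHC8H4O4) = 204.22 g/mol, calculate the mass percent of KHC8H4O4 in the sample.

52.0%

n(KOH) = 0.1247 x 0.03994 = 0.004981 mol.
n(KHC8H4O4) = 0.004981 / 1 = 0.004981 mol.
mass of KHC8H4O4 = 0.004981 x 204.22 = 1.017 g.
% purity = 1.017 / 1.9549 x 100 = 52.0%.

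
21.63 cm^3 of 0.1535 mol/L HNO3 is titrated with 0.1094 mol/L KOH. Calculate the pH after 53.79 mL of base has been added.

n(acid) = 0.1535 x 0.02163 = 0.003320 mol; n(KOH) added = 0.1094 x 0.05379 = 0.005885 mol.
Base is in excess by 0.005885 - 0.003320 = 0.002564 mol in a total volume of 0.07542 L.
[OH^-] = 0.002564/0.07542 = 0.03400 M, so pOH = 1.47 and pH = 14.00 - 1.47 = 12.53.

12.53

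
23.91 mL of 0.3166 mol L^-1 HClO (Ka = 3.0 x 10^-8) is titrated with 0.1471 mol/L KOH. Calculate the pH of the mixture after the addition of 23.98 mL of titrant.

7.46

Initial n(HClO) = 0.3166 x 0.02391 = 0.007570 mol.
n(KOH) added = 0.1471 x 0.02398 = 0.003527 mol, converting that many moles of HClO to ClO-.
Remaining n(HClO) = 0.004042 mol; n(ClO-) = 0.003527 mol.
By Henderson-Hasselbalch, pH = pKa + log([A^-]/[HA]) = 7.52 + log(0.003527/0.004042) = 7.52 + (-0.06) = 7.46.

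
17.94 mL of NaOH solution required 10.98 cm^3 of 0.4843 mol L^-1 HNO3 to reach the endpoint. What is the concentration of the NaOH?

0.296 M

n(HNO3) delivered = 0.4843 x 0.01098 = 0.005318 mol.
For a 1:1 reaction, n(NaOH) = 0.005318 mol.
[NaOH] = 0.005318 mol / 0.01794 L = 0.296 M.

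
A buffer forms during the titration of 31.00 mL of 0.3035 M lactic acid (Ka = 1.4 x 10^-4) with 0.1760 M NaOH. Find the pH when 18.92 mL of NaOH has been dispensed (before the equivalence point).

Initial n(HC3H5O3) = 0.3035 x 0.03100 = 0.009409 mol.
n(NaOH) added = 0.1760 x 0.01892 = 0.003330 mol, converting that many moles of HC3H5O3 to C3H5O3-.
Remaining n(HC3H5O3) = 0.006079 mol; n(C3H5O3-) = 0.003330 mol.
By Henderson-Hasselbalch, pH = pKa + log([A^-]/[HA]) = 3.85 + log(0.003330/0.006079) = 3.85 + (-0.26) = 3.59.

3.59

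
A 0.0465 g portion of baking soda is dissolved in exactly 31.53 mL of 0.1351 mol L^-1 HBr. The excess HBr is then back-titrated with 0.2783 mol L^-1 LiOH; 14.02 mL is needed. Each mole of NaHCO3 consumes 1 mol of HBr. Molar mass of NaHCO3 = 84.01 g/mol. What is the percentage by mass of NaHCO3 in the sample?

64.7%

Total n(HBr) added = 0.1351 x 0.03153 = 0.004260 mol.
n(LiOH) used = 0.2783 x 0.01402 = 0.003902 mol, which equals the excess n(HBr).
So n(HBr) consumed by the sample = 0.004260 - 0.003902 = 0.0003579 mol.
n(NaHCO3) = 0.0003579 / 1 = 0.0003579 mol.
mass NaHCO3 = 0.0003579 x 84.01 = 0.03007 g, so %NaHCO3 = 0.03007/0.0465 x 100 = 64.7%.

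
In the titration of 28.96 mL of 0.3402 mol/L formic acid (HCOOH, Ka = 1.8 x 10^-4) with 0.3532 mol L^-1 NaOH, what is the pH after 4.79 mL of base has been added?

Initial n(HCOOH) = 0.3402 x 0.02896 = 0.009852 mol.
n(NaOH) added = 0.3532 x 0.004790 = 0.001692 mol, converting that many moles of HCOOH to HCOO-.
Remaining n(HCOOH) = 0.008160 mol; n(HCOO-) = 0.001692 mol.
By Henderson-Hasselbalch, pH = pKa + log([A^-]/[HA]) = 3.74 + log(0.001692/0.008160) = 3.74 + (-0.68) = 3.06.

3.06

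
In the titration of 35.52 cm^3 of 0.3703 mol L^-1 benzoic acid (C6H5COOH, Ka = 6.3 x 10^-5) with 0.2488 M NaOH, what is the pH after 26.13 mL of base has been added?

Initial n(C6H5COOH) = 0.3703 x 0.03552 = 0.01315 mol.
n(NaOH) added = 0.2488 x 0.02613 = 0.006501 mol, converting that many moles of C6H5COOH to C6H5COO-.
Remaining n(C6H5COOH) = 0.006652 mol; n(C6H5COO-) = 0.006501 mol.
By Henderson-Hasselbalch, pH = pKa + log([A^-]/[HA]) = 4.20 + log(0.006501/0.006652) = 4.20 + (-0.01) = 4.19.

4.19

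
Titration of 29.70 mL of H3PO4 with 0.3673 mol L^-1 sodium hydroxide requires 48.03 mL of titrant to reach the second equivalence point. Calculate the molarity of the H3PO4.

0.297 M

n(NaOH) = 0.3673 x 0.04803 = 0.01764 mol.
At the second equivalence point, 2 mol OH^- react per mol H3PO4, so n(H3PO4) = 0.01764 / 2 = 0.008821 mol.
[H3PO4] = 0.008821 / 0.02970 L = 0.297 M.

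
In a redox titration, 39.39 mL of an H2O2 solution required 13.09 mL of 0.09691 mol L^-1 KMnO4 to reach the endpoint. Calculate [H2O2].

n(KMnO4) = 0.09691 x 0.01309 = 0.001269 mol.
From the balanced equation, 2 mol KMnO4 reacts with 5 mol H2O2, so n(H2O2) = 0.001269 x 5/2 = 0.003171 mol.
[H2O2] = 0.003171 / 0.03939 L = 0.0805 M.

0.0805 M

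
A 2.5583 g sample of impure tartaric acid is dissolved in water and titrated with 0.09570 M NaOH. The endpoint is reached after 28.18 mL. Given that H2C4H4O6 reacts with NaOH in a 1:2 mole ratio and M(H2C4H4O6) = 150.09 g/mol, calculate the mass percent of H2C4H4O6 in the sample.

7.91%

n(NaOH) = 0.09570 x 0.02818 = 0.002697 mol.
n(H2C4H4O6) = 0.002697 / 2 = 0.001348 mol.
mass of H2C4H4O6 = 0.001348 x 150.09 = 0.2024 g.
% purity = 0.2024 / 2.5583 x 100 = 7.91%.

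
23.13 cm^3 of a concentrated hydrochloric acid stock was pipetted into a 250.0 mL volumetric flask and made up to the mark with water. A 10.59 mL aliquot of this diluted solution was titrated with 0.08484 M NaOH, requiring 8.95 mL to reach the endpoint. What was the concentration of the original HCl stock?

0.775 M

n(NaOH) = 0.08484 x 0.008950 = 0.0007593 mol.
n(HCl) in the aliquot = 0.0007593 mol.
[diluted HCl] = 0.0007593 / 0.01059 = 0.07170 M.
Dilution factor = 250.0/23.13 = 10.81, so [stock] = 0.07170 x 10.81 = 0.775 M.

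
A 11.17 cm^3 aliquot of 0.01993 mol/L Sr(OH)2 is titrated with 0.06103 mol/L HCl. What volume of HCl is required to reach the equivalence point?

7.30 mL

n(Sr(OH)2) = 0.01993 mol/L x 0.01117 L = 0.0002226 mol.
The neutralisation is 1 Sr(OH)2 : 2 HCl, so n(HCl) = 0.0002226 x 2/1 = 0.0004452 mol.
V(HCl) = 0.0004452 / 0.06103 = 0.007295 L = 7.30 mL.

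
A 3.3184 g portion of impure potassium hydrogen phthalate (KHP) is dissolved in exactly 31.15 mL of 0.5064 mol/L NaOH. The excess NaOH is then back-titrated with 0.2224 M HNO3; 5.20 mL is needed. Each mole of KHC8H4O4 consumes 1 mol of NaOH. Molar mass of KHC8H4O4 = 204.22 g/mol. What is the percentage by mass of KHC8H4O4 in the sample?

90.0%

Total n(NaOH) added = 0.5064 x 0.03115 = 0.01577 mol.
n(HNO3) used = 0.2224 x 0.005200 = 0.001156 mol, which equals the excess n(NaOH).
So n(NaOH) consumed by the sample = 0.01577 - 0.001156 = 0.01462 mol.
n(KHC8H4O4) = 0.01462 / 1 = 0.01462 mol.
mass KHC8H4O4 = 0.01462 x 204.22 = 2.985 g, so %KHC8H4O4 = 2.985/3.3184 x 100 = 90.0%.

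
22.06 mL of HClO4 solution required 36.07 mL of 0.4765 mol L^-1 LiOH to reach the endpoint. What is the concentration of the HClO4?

0.779 M

n(LiOH) delivered = 0.4765 x 0.03607 = 0.01719 mol.
For a 1:1 reaction, n(HClO4) = 0.01719 mol.
[HClO4] = 0.01719 mol / 0.02206 L = 0.779 M.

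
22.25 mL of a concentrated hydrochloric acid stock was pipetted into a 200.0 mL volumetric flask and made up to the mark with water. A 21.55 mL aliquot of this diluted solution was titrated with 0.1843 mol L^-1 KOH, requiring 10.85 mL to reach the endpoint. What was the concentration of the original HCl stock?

n(KOH) = 0.1843 x 0.01085 = 0.002000 mol.
n(HCl) in the aliquot = 0.002000 mol.
[diluted HCl] = 0.002000 / 0.02155 = 0.09279 M.
Dilution factor = 200.0/22.25 = 8.989, so [stock] = 0.09279 x 8.989 = 0.834 M.

0.834 M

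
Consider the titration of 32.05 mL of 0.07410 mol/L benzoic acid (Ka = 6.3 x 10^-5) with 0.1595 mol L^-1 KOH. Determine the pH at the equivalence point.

8.45

n(C6H5COOH) = 0.07410 x 0.03205 = 0.002375 mol; V(KOH) at equivalence = 0.002375/0.1595 = 0.01489 L.
At equivalence all the acid is converted to C6H5COO-; total volume = 0.03205 + 0.01489 = 0.04694 L, so [C6H5COO-] = 0.002375/0.04694 = 0.05059 M.
Kb = Kw/Ka = 1.0e-14 / 6.3 x 10^-5 = 1.59e-10.
[OH^-] = sqrt(Kb x [C6H5COO-]) = sqrt(1.59e-10 x 0.05059) = 2.83e-6 M.
pOH = 5.55, so pH = 14.00 - 5.55 = 8.45.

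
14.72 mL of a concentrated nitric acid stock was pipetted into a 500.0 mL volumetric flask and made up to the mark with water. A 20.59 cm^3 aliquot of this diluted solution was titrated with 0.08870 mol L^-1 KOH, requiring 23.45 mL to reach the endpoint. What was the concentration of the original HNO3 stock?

n(KOH) = 0.08870 x 0.02345 = 0.002080 mol.
n(HNO3) in the aliquot = 0.002080 mol.
[diluted HNO3] = 0.002080 / 0.02059 = 0.1010 M.
Dilution factor = 500.0/14.72 = 33.97, so [stock] = 0.1010 x 33.97 = 3.43 M.

3.43 M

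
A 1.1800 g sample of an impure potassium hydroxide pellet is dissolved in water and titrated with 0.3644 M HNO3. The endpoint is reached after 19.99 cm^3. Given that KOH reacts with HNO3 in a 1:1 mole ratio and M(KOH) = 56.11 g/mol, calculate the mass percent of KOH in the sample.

34.6%

n(HNO3) = 0.3644 x 0.01999 = 0.007284 mol.
n(KOH) = 0.007284 / 1 = 0.007284 mol.
mass of KOH = 0.007284 x 56.11 = 0.4087 g.
% purity = 0.4087 / 1.1800 x 100 = 34.6%.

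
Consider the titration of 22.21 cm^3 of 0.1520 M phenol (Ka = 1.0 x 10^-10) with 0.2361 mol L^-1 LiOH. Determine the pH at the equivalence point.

n(C6H5OH) = 0.1520 x 0.02221 = 0.003376 mol; V(LiOH) at equivalence = 0.003376/0.2361 = 0.01430 L.
At equivalence all the acid is converted to C6H5O-; total volume = 0.02221 + 0.01430 = 0.03651 L, so [C6H5O-] = 0.003376/0.03651 = 0.09247 M.
Kb = Kw/Ka = 1.0e-14 / 1.0 x 10^-10 = 0.000100.
[OH^-] = sqrt(Kb x [C6H5O-]) = sqrt(0.000100 x 0.09247) = 0.00304 M.
pOH = 2.52, so pH = 14.00 - 2.52 = 11.48.

11.48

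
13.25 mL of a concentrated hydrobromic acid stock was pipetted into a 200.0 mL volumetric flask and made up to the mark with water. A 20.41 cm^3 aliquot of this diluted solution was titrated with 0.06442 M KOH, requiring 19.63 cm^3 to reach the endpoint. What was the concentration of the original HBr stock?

n(KOH) = 0.06442 x 0.01963 = 0.001265 mol.
n(HBr) in the aliquot = 0.001265 mol.
[diluted HBr] = 0.001265 / 0.02041 = 0.06196 M.
Dilution factor = 200.0/13.25 = 15.09, so [stock] = 0.06196 x 15.09 = 0.935 M.

0.935 M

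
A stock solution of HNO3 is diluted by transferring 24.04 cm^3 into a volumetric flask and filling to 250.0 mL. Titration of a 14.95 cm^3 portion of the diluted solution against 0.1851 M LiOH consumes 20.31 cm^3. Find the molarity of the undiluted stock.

2.62 M

n(LiOH) = 0.1851 x 0.02031 = 0.003759 mol.
n(HNO3) in the aliquot = 0.003759 mol.
[diluted HNO3] = 0.003759 / 0.01495 = 0.2515 M.
Dilution factor = 250.0/24.04 = 10.40, so [stock] = 0.2515 x 10.40 = 2.62 M.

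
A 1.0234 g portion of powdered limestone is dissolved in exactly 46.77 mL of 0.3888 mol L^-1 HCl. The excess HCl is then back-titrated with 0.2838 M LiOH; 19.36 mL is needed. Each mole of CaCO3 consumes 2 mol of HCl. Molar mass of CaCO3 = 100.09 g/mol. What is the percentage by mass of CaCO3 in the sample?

Total n(HCl) added = 0.3888 x 0.04677 = 0.01818 mol.
n(LiOH) used = 0.2838 x 0.01936 = 0.005494 mol, which equals the excess n(HCl).
So n(HCl) consumed by the sample = 0.01818 - 0.005494 = 0.01269 mol.
n(CaCO3) = 0.01269 / 2 = 0.006345 mol.
mass CaCO3 = 0.006345 x 100.09 = 0.6351 g, so %CaCO3 = 0.6351/1.0234 x 100 = 62.1%.

62.1%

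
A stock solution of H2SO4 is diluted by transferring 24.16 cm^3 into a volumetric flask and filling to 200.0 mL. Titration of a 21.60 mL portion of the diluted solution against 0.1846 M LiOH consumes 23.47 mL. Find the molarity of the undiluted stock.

n(LiOH) = 0.1846 x 0.02347 = 0.004333 mol.
n(H2SO4) in the aliquot = 0.004333 x 1/2 = 0.002166 mol.
[diluted H2SO4] = 0.002166 / 0.02160 = 0.1003 M.
Dilution factor = 200.0/24.16 = 8.278, so [stock] = 0.1003 x 8.278 = 0.830 M.

0.830 M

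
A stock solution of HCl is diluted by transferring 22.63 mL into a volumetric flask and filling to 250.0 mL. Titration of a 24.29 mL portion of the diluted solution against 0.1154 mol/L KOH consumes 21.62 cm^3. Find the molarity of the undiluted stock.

n(KOH) = 0.1154 x 0.02162 = 0.002495 mol.
n(HCl) in the aliquot = 0.002495 mol.
[diluted HCl] = 0.002495 / 0.02429 = 0.1027 M.
Dilution factor = 250.0/22.63 = 11.05, so [stock] = 0.1027 x 11.05 = 1.13 M.

1.13 M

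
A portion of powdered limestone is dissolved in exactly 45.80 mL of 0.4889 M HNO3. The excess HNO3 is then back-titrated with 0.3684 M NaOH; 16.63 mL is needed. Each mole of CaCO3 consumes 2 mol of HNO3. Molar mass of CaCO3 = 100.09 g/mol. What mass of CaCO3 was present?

Total n(HNO3) added = 0.4889 x 0.04580 = 0.02239 mol.
n(NaOH) used = 0.3684 x 0.01663 = 0.006126 mol, which equals the excess n(HNO3).
So n(HNO3) consumed by the sample = 0.02239 - 0.006126 = 0.01627 mol.
n(CaCO3) = 0.01627 / 2 = 0.008133 mol.
mass = 0.008133 mol x 100.09 g/mol = 0.814 g.

0.814 g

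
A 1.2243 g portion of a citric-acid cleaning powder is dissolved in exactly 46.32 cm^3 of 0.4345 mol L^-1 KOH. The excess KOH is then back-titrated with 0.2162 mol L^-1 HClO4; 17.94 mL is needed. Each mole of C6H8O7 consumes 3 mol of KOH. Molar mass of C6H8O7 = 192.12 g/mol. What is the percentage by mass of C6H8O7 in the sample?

85.0%

Total n(KOH) added = 0.4345 x 0.04632 = 0.02013 mol.
n(HClO4) used = 0.2162 x 0.01794 = 0.003879 mol, which equals the excess n(KOH).
So n(KOH) consumed by the sample = 0.02013 - 0.003879 = 0.01625 mol.
n(C6H8O7) = 0.01625 / 3 = 0.005416 mol.
mass C6H8O7 = 0.005416 x 192.12 = 1.040 g, so %C6H8O7 = 1.040/1.2243 x 100 = 85.0%.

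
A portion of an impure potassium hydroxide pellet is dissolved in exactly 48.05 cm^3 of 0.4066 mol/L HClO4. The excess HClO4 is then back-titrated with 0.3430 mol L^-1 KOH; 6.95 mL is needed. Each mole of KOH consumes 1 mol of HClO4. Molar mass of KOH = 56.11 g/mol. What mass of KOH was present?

Total n(HClO4) added = 0.4066 x 0.04805 = 0.01954 mol.
n(KOH) used = 0.3430 x 0.006950 = 0.002384 mol, which equals the excess n(HClO4).
So n(HClO4) consumed by the sample = 0.01954 - 0.002384 = 0.01715 mol.
n(KOH) = 0.01715 / 1 = 0.01715 mol.
mass = 0.01715 mol x 56.11 g/mol = 0.962 g.

0.962 g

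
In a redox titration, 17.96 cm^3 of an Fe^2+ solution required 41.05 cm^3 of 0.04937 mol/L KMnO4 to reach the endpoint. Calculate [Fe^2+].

n(KMnO4) = 0.04937 x 0.04105 = 0.002027 mol.
From the balanced equation, 1 mol KMnO4 reacts with 5 mol Fe^2+, so n(Fe^2+) = 0.002027 x 5/1 = 0.01013 mol.
[Fe^2+] = 0.01013 / 0.01796 L = 0.564 M.

0.564 M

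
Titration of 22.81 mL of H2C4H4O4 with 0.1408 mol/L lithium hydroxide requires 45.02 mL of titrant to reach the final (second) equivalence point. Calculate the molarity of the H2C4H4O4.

0.139 M

n(LiOH) = 0.1408 x 0.04502 = 0.006339 mol.
At the final (second) equivalence point, 2 mol OH^- react per mol H2C4H4O4, so n(H2C4H4O4) = 0.006339 / 2 = 0.003169 mol.
[H2C4H4O4] = 0.003169 / 0.02281 L = 0.139 M.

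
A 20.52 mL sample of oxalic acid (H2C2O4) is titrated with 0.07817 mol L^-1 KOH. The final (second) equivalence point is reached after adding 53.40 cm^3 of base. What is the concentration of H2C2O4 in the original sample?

n(KOH) = 0.07817 x 0.05340 = 0.004174 mol.
At the final (second) equivalence point, 2 mol OH^- react per mol H2C2O4, so n(H2C2O4) = 0.004174 / 2 = 0.002087 mol.
[H2C2O4] = 0.002087 / 0.02052 L = 0.102 M.

0.102 M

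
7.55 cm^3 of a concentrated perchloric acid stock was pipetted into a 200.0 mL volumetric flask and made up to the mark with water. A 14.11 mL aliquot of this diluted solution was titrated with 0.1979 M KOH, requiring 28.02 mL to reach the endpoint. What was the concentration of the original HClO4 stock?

10.4 M

n(KOH) = 0.1979 x 0.02802 = 0.005545 mol.
n(HClO4) in the aliquot = 0.005545 mol.
[diluted HClO4] = 0.005545 / 0.01411 = 0.3930 M.
Dilution factor = 200.0/7.550 = 26.49, so [stock] = 0.3930 x 26.49 = 10.4 M.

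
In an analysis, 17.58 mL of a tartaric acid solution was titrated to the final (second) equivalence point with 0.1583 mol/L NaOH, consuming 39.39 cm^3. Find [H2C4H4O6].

0.177 M

n(NaOH) = 0.1583 x 0.03939 = 0.006235 mol.
At the final (second) equivalence point, 2 mol OH^- react per mol H2C4H4O6, so n(H2C4H4O6) = 0.006235 / 2 = 0.003118 mol.
[H2C4H4O6] = 0.003118 / 0.01758 L = 0.177 M.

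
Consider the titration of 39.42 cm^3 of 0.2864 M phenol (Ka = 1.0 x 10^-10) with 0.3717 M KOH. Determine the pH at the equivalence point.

11.60

n(C6H5OH) = 0.2864 x 0.03942 = 0.01129 mol; V(KOH) at equivalence = 0.01129/0.3717 = 0.03037 L.
At equivalence all the acid is converted to C6H5O-; total volume = 0.03942 + 0.03037 = 0.06979 L, so [C6H5O-] = 0.01129/0.06979 = 0.1618 M.
Kb = Kw/Ka = 1.0e-14 / 1.0 x 10^-10 = 0.000100.
[OH^-] = sqrt(Kb x [C6H5O-]) = sqrt(0.000100 x 0.1618) = 0.00402 M.
pOH = 2.40, so pH = 14.00 - 2.40 = 11.60.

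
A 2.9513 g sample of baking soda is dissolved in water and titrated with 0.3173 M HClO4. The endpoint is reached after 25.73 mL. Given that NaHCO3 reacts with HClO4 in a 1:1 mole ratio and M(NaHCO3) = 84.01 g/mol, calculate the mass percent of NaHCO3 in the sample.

n(HClO4) = 0.3173 x 0.02573 = 0.008164 mol.
n(NaHCO3) = 0.008164 / 1 = 0.008164 mol.
mass of NaHCO3 = 0.008164 x 84.01 = 0.6859 g.
% purity = 0.6859 / 2.9513 x 100 = 23.2%.

23.2%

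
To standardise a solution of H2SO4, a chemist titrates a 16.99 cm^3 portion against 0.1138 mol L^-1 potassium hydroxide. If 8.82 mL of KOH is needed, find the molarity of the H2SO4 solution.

n(KOH) delivered = 0.1138 x 0.008820 = 0.001004 mol.
The reaction is 1 H2SO4 + 2 KOH, so n(H2SO4) = 0.001004 x 1/2 = 0.0005019 mol.
[H2SO4] = 0.0005019 mol / 0.01699 L = 0.0295 M.

0.0295 M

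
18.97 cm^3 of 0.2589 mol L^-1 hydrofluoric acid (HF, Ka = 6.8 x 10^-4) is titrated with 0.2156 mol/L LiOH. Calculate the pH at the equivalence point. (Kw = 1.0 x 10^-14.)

8.12

n(HF) = 0.2589 x 0.01897 = 0.004911 mol; V(LiOH) at equivalence = 0.004911/0.2156 = 0.02278 L.
At equivalence all the acid is converted to F-; total volume = 0.01897 + 0.02278 = 0.04175 L, so [F-] = 0.004911/0.04175 = 0.1176 M.
Kb = Kw/Ka = 1.0e-14 / 6.8 x 10^-4 = 1.47e-11.
[OH^-] = sqrt(Kb x [F-]) = sqrt(1.47e-11 x 0.1176) = 1.32e-6 M.
pOH = 5.88, so pH = 14.00 - 5.88 = 8.12.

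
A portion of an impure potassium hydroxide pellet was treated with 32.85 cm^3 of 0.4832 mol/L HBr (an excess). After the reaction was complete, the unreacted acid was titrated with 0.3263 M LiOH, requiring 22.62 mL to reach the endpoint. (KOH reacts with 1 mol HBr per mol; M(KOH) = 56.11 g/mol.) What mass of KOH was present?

Total n(HBr) added = 0.4832 x 0.03285 = 0.01587 mol.
n(LiOH) used = 0.3263 x 0.02262 = 0.007381 mol, which equals the excess n(HBr).
So n(HBr) consumed by the sample = 0.01587 - 0.007381 = 0.008492 mol.
n(KOH) = 0.008492 / 1 = 0.008492 mol.
mass = 0.008492 mol x 56.11 g/mol = 0.476 g.

0.476 g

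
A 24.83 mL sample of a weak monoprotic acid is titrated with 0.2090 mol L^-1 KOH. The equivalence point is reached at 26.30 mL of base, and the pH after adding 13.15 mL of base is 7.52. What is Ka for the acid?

13.15 mL is half of the equivalence volume, so this is the half-equivalence point where [HA] = [A^-].
At half-equivalence pH = pKa, so pKa = 7.52.
Ka = 10^(-7.52) = 3.0 x 10^-8.

3.0 x 10^-8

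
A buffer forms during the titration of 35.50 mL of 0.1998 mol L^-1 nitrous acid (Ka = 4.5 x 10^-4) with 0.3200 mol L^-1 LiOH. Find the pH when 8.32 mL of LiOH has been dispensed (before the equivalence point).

3.13

Initial n(HNO2) = 0.1998 x 0.03550 = 0.007093 mol.
n(LiOH) added = 0.3200 x 0.008320 = 0.002662 mol, converting that many moles of HNO2 to NO2-.
Remaining n(HNO2) = 0.004430 mol; n(NO2-) = 0.002662 mol.
By Henderson-Hasselbalch, pH = pKa + log([A^-]/[HA]) = 3.35 + log(0.002662/0.004430) = 3.35 + (-0.22) = 3.13.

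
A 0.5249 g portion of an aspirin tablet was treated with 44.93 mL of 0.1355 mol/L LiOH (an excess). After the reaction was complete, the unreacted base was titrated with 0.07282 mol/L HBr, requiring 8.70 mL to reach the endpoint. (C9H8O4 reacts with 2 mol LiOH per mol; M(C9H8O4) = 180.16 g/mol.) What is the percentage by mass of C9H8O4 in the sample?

Total n(LiOH) added = 0.1355 x 0.04493 = 0.006088 mol.
n(HBr) used = 0.07282 x 0.008700 = 0.0006335 mol, which equals the excess n(LiOH).
So n(LiOH) consumed by the sample = 0.006088 - 0.0006335 = 0.005454 mol.
n(C9H8O4) = 0.005454 / 2 = 0.002727 mol.
mass C9H8O4 = 0.002727 x 180.16 = 0.4913 g, so %C9H8O4 = 0.4913/0.5249 x 100 = 93.6%.

93.6%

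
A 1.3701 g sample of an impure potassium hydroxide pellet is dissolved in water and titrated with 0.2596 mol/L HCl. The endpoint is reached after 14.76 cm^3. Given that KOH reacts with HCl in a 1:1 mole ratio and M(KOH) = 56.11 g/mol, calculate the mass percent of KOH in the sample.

n(HCl) = 0.2596 x 0.01476 = 0.003832 mol.
n(KOH) = 0.003832 / 1 = 0.003832 mol.
mass of KOH = 0.003832 x 56.11 = 0.2150 g.
% purity = 0.2150 / 1.3701 x 100 = 15.7%.

15.7%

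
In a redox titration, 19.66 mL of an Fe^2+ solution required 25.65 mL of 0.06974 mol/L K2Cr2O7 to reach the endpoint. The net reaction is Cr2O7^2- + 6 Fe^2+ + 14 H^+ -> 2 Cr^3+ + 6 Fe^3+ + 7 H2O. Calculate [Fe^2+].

0.546 M

n(K2Cr2O7) = 0.06974 x 0.02565 = 0.001789 mol.
From the balanced equation, 1 mol K2Cr2O7 reacts with 6 mol Fe^2+, so n(Fe^2+) = 0.001789 x 6/1 = 0.01073 mol.
[Fe^2+] = 0.01073 / 0.01966 L = 0.546 M.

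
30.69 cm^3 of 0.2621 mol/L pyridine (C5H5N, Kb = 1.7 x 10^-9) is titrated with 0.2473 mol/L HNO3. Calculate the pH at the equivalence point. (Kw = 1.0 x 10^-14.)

3.06

n(C5H5N) = 0.2621 x 0.03069 = 0.008044 mol; V(HNO3) at equivalence = 0.008044/0.2473 = 0.03253 L.
At equivalence the base is fully converted to C5H5NH+; total volume = 0.06322 L, so [C5H5NH+] = 0.008044/0.06322 = 0.1272 M.
Ka(C5H5NH+) = Kw/Kb = 1.0e-14 / 1.7 x 10^-9 = 5.88e-6.
[H^+] = sqrt(Ka x [C5H5NH+]) = sqrt(5.88e-6 x 0.1272) = 0.000865 M.
pH = -log(0.000865) = 3.06.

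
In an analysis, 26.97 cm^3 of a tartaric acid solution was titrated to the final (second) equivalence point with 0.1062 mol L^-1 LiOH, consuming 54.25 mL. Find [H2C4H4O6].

0.107 M

n(LiOH) = 0.1062 x 0.05425 = 0.005761 mol.
At the final (second) equivalence point, 2 mol OH^- react per mol H2C4H4O6, so n(H2C4H4O6) = 0.005761 / 2 = 0.002881 mol.
[H2C4H4O6] = 0.002881 / 0.02697 L = 0.107 M.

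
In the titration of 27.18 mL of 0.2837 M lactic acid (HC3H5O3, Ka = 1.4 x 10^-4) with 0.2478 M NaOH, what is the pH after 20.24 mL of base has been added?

Initial n(HC3H5O3) = 0.2837 x 0.02718 = 0.007711 mol.
n(NaOH) added = 0.2478 x 0.02024 = 0.005015 mol, converting that many moles of HC3H5O3 to C3H5O3-.
Remaining n(HC3H5O3) = 0.002695 mol; n(C3H5O3-) = 0.005015 mol.
By Henderson-Hasselbalch, pH = pKa + log([A^-]/[HA]) = 3.85 + log(0.005015/0.002695) = 3.85 + (+0.27) = 4.12.

4.12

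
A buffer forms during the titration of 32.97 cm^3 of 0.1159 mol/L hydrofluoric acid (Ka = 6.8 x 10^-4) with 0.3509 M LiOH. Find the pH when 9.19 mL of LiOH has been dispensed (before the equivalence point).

Initial n(HF) = 0.1159 x 0.03297 = 0.003821 mol.
n(LiOH) added = 0.3509 x 0.009190 = 0.003225 mol, converting that many moles of HF to F-.
Remaining n(HF) = 0.0005965 mol; n(F-) = 0.003225 mol.
By Henderson-Hasselbalch, pH = pKa + log([A^-]/[HA]) = 3.17 + log(0.003225/0.0005965) = 3.17 + (+0.73) = 3.90.

3.90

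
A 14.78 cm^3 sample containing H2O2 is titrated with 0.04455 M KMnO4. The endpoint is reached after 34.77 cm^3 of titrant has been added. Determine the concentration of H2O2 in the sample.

n(KMnO4) = 0.04455 x 0.03477 = 0.001549 mol.
From the balanced equation, 2 mol KMnO4 reacts with 5 mol H2O2, so n(H2O2) = 0.001549 x 5/2 = 0.003873 mol.
[H2O2] = 0.003873 / 0.01478 L = 0.262 M.

0.262 M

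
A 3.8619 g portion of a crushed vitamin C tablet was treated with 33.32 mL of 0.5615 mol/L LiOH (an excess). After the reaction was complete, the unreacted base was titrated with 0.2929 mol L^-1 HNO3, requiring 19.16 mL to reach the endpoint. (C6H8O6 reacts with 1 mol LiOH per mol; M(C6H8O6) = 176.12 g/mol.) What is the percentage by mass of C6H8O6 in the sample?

59.7%

Total n(LiOH) added = 0.5615 x 0.03332 = 0.01871 mol.
n(HNO3) used = 0.2929 x 0.01916 = 0.005612 mol, which equals the excess n(LiOH).
So n(LiOH) consumed by the sample = 0.01871 - 0.005612 = 0.01310 mol.
n(C6H8O6) = 0.01310 / 1 = 0.01310 mol.
mass C6H8O6 = 0.01310 x 176.12 = 2.307 g, so %C6H8O6 = 2.307/3.8619 x 100 = 59.7%.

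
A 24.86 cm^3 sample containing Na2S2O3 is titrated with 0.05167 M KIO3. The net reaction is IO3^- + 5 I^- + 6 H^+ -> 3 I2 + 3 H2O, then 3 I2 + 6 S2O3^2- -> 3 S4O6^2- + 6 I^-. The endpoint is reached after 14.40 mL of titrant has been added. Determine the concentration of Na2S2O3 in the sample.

0.180 M

n(KIO3) = 0.05167 x 0.01440 = 0.0007440 mol.
From the balanced equation, 1 mol KIO3 reacts with 6 mol Na2S2O3, so n(Na2S2O3) = 0.0007440 x 6/1 = 0.004464 mol.
[Na2S2O3] = 0.004464 / 0.02486 L = 0.180 M.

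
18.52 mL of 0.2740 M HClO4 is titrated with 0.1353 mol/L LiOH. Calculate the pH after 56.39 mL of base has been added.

n(acid) = 0.2740 x 0.01852 = 0.005074 mol; n(LiOH) added = 0.1353 x 0.05639 = 0.007630 mol.
Base is in excess by 0.007630 - 0.005074 = 0.002555 mol in a total volume of 0.07491 L.
[OH^-] = 0.002555/0.07491 = 0.03411 M, so pOH = 1.47 and pH = 14.00 - 1.47 = 12.53.

12.53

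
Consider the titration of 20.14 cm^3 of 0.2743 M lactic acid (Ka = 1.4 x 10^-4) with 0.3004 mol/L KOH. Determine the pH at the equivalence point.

n(HC3H5O3) = 0.2743 x 0.02014 = 0.005524 mol; V(KOH) at equivalence = 0.005524/0.3004 = 0.01839 L.
At equivalence all the acid is converted to C3H5O3-; total volume = 0.02014 + 0.01839 = 0.03853 L, so [C3H5O3-] = 0.005524/0.03853 = 0.1434 M.
Kb = Kw/Ka = 1.0e-14 / 1.4 x 10^-4 = 7.14e-11.
[OH^-] = sqrt(Kb x [C3H5O3-]) = sqrt(7.14e-11 x 0.1434) = 3.20e-6 M.
pOH = 5.49, so pH = 14.00 - 5.49 = 8.51.

8.51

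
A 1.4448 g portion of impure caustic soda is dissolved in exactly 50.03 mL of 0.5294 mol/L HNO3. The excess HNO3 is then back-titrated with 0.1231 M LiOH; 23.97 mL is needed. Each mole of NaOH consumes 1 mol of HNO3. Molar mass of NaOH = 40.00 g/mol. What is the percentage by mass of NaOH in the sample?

Total n(HNO3) added = 0.5294 x 0.05003 = 0.02649 mol.
n(LiOH) used = 0.1231 x 0.02397 = 0.002951 mol, which equals the excess n(HNO3).
So n(HNO3) consumed by the sample = 0.02649 - 0.002951 = 0.02354 mol.
n(NaOH) = 0.02354 / 1 = 0.02354 mol.
mass NaOH = 0.02354 x 40.00 = 0.9414 g, so %NaOH = 0.9414/1.4448 x 100 = 65.2%.

65.2%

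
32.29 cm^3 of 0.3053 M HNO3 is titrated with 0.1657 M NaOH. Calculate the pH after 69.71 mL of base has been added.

n(acid) = 0.3053 x 0.03229 = 0.009858 mol; n(NaOH) added = 0.1657 x 0.06971 = 0.01155 mol.
Base is in excess by 0.01155 - 0.009858 = 0.001693 mol in a total volume of 0.1020 L.
[OH^-] = 0.001693/0.1020 = 0.01660 M, so pOH = 1.78 and pH = 14.00 - 1.78 = 12.22.

12.22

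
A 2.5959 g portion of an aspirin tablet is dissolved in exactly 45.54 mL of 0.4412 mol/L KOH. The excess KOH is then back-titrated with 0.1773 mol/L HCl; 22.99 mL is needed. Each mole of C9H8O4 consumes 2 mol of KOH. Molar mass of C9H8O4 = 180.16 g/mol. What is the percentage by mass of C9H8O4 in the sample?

55.6%

Total n(KOH) added = 0.4412 x 0.04554 = 0.02009 mol.
n(HCl) used = 0.1773 x 0.02299 = 0.004076 mol, which equals the excess n(KOH).
So n(KOH) consumed by the sample = 0.02009 - 0.004076 = 0.01602 mol.
n(C9H8O4) = 0.01602 / 2 = 0.008008 mol.
mass C9H8O4 = 0.008008 x 180.16 = 1.443 g, so %C9H8O4 = 1.443/2.5959 x 100 = 55.6%.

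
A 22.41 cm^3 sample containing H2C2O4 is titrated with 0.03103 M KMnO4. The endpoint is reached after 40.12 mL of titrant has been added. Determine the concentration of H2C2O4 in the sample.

n(KMnO4) = 0.03103 x 0.04012 = 0.001245 mol.
From the balanced equation, 2 mol KMnO4 reacts with 5 mol H2C2O4, so n(H2C2O4) = 0.001245 x 5/2 = 0.003112 mol.
[H2C2O4] = 0.003112 / 0.02241 L = 0.139 M.

0.139 M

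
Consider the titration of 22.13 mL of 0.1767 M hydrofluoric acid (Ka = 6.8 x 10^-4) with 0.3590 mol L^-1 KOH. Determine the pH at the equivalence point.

n(HF) = 0.1767 x 0.02213 = 0.003910 mol; V(KOH) at equivalence = 0.003910/0.3590 = 0.01089 L.
At equivalence all the acid is converted to F-; total volume = 0.02213 + 0.01089 = 0.03302 L, so [F-] = 0.003910/0.03302 = 0.1184 M.
Kb = Kw/Ka = 1.0e-14 / 6.8 x 10^-4 = 1.47e-11.
[OH^-] = sqrt(Kb x [F-]) = sqrt(1.47e-11 x 0.1184) = 1.32e-6 M.
pOH = 5.88, so pH = 14.00 - 5.88 = 8.12.

8.12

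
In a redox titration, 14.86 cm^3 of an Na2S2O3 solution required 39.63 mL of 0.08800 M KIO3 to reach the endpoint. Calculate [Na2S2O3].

n(KIO3) = 0.08800 x 0.03963 = 0.003487 mol.
From the balanced equation, 1 mol KIO3 reacts with 6 mol Na2S2O3, so n(Na2S2O3) = 0.003487 x 6/1 = 0.02092 mol.
[Na2S2O3] = 0.02092 / 0.01486 L = 1.41 M.

1.41 M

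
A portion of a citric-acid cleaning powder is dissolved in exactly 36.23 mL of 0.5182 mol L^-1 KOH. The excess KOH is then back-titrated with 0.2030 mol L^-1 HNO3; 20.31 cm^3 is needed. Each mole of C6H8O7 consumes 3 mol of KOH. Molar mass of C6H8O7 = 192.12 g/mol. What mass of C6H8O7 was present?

0.938 g

Total n(KOH) added = 0.5182 x 0.03623 = 0.01877 mol.
n(HNO3) used = 0.2030 x 0.02031 = 0.004123 mol, which equals the excess n(KOH).
So n(KOH) consumed by the sample = 0.01877 - 0.004123 = 0.01465 mol.
n(C6H8O7) = 0.01465 / 3 = 0.004884 mol.
mass = 0.004884 mol x 192.12 g/mol = 0.938 g.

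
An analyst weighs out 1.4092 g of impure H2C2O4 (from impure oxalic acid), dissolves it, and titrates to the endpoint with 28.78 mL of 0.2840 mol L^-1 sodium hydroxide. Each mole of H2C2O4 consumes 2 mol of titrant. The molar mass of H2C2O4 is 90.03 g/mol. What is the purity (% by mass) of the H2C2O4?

n(NaOH) = 0.2840 x 0.02878 = 0.008174 mol.
n(H2C2O4) = 0.008174 / 2 = 0.004087 mol.
mass of H2C2O4 = 0.004087 x 90.03 = 0.3679 g.
% purity = 0.3679 / 1.4092 x 100 = 26.1%.

26.1%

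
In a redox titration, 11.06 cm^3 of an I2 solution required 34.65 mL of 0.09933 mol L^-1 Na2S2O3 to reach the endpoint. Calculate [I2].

0.156 M

n(Na2S2O3) = 0.09933 x 0.03465 = 0.003442 mol.
From the balanced equation, 2 mol Na2S2O3 reacts with 1 mol I2, so n(I2) = 0.003442 x 1/2 = 0.001721 mol.
[I2] = 0.001721 / 0.01106 L = 0.156 M.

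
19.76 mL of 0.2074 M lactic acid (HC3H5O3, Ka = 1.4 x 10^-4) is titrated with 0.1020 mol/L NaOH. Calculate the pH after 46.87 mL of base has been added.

n(acid) = 0.2074 x 0.01976 = 0.004098 mol; n(NaOH) added = 0.1020 x 0.04687 = 0.004781 mol.
Base is in excess by 0.004781 - 0.004098 = 0.0006825 mol in a total volume of 0.06663 L.
[OH^-] = 0.0006825/0.06663 = 0.01024 M, so pOH = 1.99 and pH = 14.00 - 1.99 = 12.01.

12.01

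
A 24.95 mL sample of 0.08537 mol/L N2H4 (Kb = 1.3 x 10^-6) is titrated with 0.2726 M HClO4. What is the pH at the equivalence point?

n(N2H4) = 0.08537 x 0.02495 = 0.002130 mol; V(HClO4) at equivalence = 0.002130/0.2726 = 0.007814 L.
At equivalence the base is fully converted to N2H5+; total volume = 0.03276 L, so [N2H5+] = 0.002130/0.03276 = 0.06501 M.
Ka(N2H5+) = Kw/Kb = 1.0e-14 / 1.3 x 10^-6 = 7.69e-9.
[H^+] = sqrt(Ka x [N2H5+]) = sqrt(7.69e-9 x 0.06501) = 2.24e-5 M.
pH = -log(2.24e-5) = 4.65.

4.65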